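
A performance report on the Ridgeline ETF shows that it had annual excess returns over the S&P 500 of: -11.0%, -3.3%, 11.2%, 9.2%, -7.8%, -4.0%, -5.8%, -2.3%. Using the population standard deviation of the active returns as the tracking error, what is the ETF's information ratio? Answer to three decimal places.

Mean return μ = -13.80 / 8 = -1.7250%
Σ(r − μ)² = (-11 − (-1.7250))² + (-3.3 − (-1.7250))² + (11.2 − (-1.7250))² + … = 433.9350
population σ = √(433.9350 / 8) = √54.2419 = 7.3649%
IR = μ / tracking error = -1.7250 / 7.3649 = -0.2342

-0.234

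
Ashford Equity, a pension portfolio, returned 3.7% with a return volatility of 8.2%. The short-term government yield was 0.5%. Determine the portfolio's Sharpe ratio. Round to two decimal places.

0.39

Sharpe = (Rp − Rf) / σp = (3.7% − 0.5%) / 8.2% = 3.20% / 8.2% = 0.3902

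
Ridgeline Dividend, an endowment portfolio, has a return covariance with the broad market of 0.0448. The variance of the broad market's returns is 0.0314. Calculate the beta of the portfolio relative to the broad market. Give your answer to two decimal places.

1.43

β = Cov(Rp, Rm) / Var(Rm) = 0.0448 / 0.0314 = 1.4268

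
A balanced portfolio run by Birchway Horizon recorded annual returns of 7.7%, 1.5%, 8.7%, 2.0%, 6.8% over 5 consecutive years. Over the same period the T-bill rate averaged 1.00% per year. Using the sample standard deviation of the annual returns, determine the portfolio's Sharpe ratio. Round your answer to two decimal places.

1.30

Mean return r̄ = 26.70 / 5 = 5.3400%
Sample std dev = √[44.8920 / 4] = 3.3501%
Sharpe = (r̄ − rf) / σ = (5.3400 − 1) / 3.3501 = 4.3400 / 3.3501 = 1.2955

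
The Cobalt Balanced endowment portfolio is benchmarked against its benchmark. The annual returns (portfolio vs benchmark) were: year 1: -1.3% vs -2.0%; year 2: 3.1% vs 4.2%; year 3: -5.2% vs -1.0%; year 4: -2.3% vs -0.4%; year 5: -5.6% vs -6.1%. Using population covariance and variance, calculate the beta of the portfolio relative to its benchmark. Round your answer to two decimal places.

0.81

r̄p = -2.2600%,  r̄m = -1.0600%
Cov = Σ(rp − r̄p)(rm − r̄m) / 5 = 8.7844
Var(rm) = Σ(rm − r̄m)² / 5 = 10.8784
β = Cov / Var = 8.7844 / 10.8784 = 0.8075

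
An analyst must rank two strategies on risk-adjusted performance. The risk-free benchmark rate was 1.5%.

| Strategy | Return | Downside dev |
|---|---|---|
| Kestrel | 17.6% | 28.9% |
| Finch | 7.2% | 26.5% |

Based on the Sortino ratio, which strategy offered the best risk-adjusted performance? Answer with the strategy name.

Kestrel: Sortino ratio = (17.6% − 1.5%) / 28.9% = 0.557
Finch: Sortino ratio = (7.2% − 1.5%) / 26.5% = 0.215
Highest: Kestrel (0.557).

Kestrel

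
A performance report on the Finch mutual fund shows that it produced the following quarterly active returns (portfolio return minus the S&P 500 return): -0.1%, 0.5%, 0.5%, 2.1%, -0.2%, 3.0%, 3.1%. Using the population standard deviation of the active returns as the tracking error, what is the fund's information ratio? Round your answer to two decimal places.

r̄ = (-0.1 + 0.5 + 0.5 + 2.1 − 0.2 + 3 + 3.1) / 7 = 8.90 / 7 = 1.2714%
Σ(r − r̄)² = 12.2543; population σ = √(12.2543/7) = 1.3231%
IR = r̄ / tracking error = 1.2714 / 1.3231 = 0.9609

0.96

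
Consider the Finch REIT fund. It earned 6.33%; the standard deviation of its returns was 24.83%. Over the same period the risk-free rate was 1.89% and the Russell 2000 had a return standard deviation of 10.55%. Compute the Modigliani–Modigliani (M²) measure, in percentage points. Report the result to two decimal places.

Sharpe = (Rp − Rf) / σp = (6.33% − 1.89%) / 24.83% = 0.1788
M² = Rf + Sharpe × σm = 1.89% + 0.1788 × 10.55% = 3.7763%

3.78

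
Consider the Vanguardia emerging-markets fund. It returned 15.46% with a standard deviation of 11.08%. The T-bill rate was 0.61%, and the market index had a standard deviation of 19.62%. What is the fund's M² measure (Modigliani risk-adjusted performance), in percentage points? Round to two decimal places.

Sharpe = (Rp − Rf) / σp = (15.46% − 0.61%) / 11.08% = 1.3403
M² = Rf + Sharpe × σm = 0.61% + 1.3403 × 19.62% = 26.9067%

26.91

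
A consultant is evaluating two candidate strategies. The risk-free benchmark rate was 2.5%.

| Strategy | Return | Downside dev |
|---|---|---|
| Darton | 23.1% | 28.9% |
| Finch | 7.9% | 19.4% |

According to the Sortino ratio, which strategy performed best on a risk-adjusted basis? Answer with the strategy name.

Darton: Sortino ratio = (23.1% − 2.5%) / 28.9% = 0.713
Finch: Sortino ratio = (7.9% − 2.5%) / 19.4% = 0.278
Highest: Darton (0.713).

Darton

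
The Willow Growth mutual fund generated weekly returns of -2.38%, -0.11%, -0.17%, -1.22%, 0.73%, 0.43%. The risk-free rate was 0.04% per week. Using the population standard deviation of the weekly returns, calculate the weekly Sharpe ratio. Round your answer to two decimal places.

r̄ = (-2.38 − 0.11 − 0.17 − 1.22 + 0.73 + 0.43) / 6 = -2.720 / 6 = -0.4533%
Σ(r − r̄)² = (-2.38 − (-0.4533))² + (-0.11 − (-0.4533))² + … = 6.6785
σ = √[6.6785 / 6] = 1.0550%
Sharpe = (r̄ − rf) / σ = (-0.4533 − 0.04) / 1.0550 = -0.4933 / 1.0550 = -0.4676

-0.47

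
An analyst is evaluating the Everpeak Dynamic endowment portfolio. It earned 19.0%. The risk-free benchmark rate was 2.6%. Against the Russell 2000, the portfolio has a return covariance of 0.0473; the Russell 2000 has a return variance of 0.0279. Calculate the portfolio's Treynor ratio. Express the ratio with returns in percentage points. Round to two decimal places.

β = Cov / Var = 0.0473 / 0.0279 = 1.6953
Treynor = (Rp − Rf) / β = (19.0% − 2.6%) / 1.6953 = 16.40 / 1.6953 = 9.6738

9.67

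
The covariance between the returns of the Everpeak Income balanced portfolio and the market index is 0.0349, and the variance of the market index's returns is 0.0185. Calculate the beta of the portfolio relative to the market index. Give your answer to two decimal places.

β = Cov(Rp, Rm) / Var(Rm) = 0.0349 / 0.0185 = 1.8865

1.89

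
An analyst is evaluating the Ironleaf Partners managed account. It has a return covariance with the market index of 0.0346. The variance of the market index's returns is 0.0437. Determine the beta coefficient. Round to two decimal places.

0.79

β = Cov(Rp, Rm) / Var(Rm) = 0.0346 / 0.0437 = 0.7918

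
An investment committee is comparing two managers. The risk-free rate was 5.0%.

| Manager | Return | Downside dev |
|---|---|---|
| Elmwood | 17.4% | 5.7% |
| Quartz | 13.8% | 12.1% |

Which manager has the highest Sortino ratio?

Elmwood

Elmwood: Sortino ratio = (17.4% − 5.0%) / 5.7% = 2.175
Quartz: Sortino ratio = (13.8% − 5.0%) / 12.1% = 0.727
Highest: Elmwood (2.175).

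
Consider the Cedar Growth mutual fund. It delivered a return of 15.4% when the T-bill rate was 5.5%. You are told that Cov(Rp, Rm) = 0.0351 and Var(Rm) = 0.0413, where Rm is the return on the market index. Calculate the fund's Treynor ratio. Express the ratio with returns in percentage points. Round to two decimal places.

β = Cov / Var = 0.0351 / 0.0413 = 0.8499
Treynor = (Rp − Rf) / β = (15.4% − 5.5%) / 0.8499 = 9.90 / 0.8499 = 11.6484

11.65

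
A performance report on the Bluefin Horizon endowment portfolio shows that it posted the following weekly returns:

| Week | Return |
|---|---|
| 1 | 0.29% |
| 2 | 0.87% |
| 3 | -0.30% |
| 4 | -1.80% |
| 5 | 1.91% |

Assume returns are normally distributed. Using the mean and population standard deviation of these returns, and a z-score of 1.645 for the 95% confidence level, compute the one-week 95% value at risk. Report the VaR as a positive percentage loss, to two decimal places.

r̄ = (0.29 + 0.87 − 0.3 − 1.8 + 1.91) / 5 = 0.1940%
Population σ = √[Σ(r − r̄)² / 5] = √[7.6309 / 5] = √1.5262 = 1.2354%
VaR = −(r̄ − z·σ) = −(0.1940 − 1.645 × 1.2354) = −(-1.8382) = 1.8382%

1.84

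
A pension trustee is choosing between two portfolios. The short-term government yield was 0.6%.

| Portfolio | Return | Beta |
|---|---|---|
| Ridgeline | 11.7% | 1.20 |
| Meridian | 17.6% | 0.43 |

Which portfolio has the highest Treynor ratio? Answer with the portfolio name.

Ridgeline: Treynor = (11.7% − 0.6%) / 1.20 = 9.250
Meridian: Treynor = (17.6% − 0.6%) / 0.43 = 39.535
Highest: Meridian (39.535).

Meridian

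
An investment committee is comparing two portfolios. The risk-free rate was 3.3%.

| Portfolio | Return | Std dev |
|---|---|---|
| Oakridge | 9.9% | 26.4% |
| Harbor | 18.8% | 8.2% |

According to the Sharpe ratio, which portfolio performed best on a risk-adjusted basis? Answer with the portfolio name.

Harbor

Oakridge: Sharpe ratio = (9.9% − 3.3%) / 26.4% = 0.250
Harbor: Sharpe ratio = (18.8% − 3.3%) / 8.2% = 1.890
Highest: Harbor (1.890).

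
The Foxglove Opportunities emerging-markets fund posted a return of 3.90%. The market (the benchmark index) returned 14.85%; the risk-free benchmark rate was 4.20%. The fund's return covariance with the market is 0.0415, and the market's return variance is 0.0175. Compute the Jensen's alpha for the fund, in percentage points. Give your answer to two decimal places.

-25.56

β = Cov / Var = 0.0415 / 0.0175 = 2.3714
E[R] = Rf + β(Rm − Rf) = 4.20% + 2.3714 × (14.85% − 4.20%) = 29.4554%
α = Rp − E[R] = 3.90% − 29.4554% = -25.5554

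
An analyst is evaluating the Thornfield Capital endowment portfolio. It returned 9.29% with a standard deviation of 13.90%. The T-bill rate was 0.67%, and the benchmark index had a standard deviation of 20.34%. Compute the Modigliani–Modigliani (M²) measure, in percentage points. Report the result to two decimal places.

13.28

Sharpe = (Rp − Rf) / σp = (9.29% − 0.67%) / 13.90% = 0.6201
M² = Rf + Sharpe × σm = 0.67% + 0.6201 × 20.34% = 13.2828%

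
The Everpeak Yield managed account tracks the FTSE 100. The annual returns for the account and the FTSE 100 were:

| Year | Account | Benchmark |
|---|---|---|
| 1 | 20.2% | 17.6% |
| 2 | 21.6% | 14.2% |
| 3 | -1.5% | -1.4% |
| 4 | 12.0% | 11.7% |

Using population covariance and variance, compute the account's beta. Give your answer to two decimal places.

1.23

r̄p = 13.0750%,  r̄m = 10.5250%
Cov = Σ(rp − r̄p)(rm − r̄m) / 4 = 63.5706
Var(rm) = Σ(rm − r̄m)² / 4 = 51.7869
β = Cov / Var = 63.5706 / 51.7869 = 1.2275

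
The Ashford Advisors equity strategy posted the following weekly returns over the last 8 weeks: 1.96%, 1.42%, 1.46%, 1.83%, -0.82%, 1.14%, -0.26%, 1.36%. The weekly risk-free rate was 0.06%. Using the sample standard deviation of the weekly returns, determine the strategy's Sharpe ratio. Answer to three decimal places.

0.948

r̄ = (1.96 + 1.42 + 1.46 + 1.83 − 0.82 + 1.14 − 0.26 + 1.36) / 8 = 8.090 / 8 = 1.0113%
Σ(r − r̄)² = (1.96 − 1.0113)² + (1.42 − 1.0113)² + … = 7.0467
sample σ = √(7.0467 / 7) = √1.0067 = 1.0033%
Sharpe = (r̄ − rf) / σ = (1.0113 − 0.06) / 1.0033 = 0.9513 / 1.0033 = 0.9482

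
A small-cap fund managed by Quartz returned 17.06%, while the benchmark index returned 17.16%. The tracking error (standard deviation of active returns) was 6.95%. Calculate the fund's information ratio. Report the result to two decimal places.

IR = (Rp − Rb) / TE = (17.06% − 17.16%) / 6.95% = -0.10% / 6.95% = -0.0144

-0.01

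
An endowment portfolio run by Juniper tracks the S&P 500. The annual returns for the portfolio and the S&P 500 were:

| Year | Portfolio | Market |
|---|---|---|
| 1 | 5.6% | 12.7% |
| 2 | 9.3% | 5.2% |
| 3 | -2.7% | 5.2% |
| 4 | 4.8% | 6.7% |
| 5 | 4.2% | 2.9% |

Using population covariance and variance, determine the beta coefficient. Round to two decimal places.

r̄p = 4.2400%,  r̄m = 6.5400%
Cov = Σ(rp − r̄p)(rm − r̄m) / 5 = 2.2264
Var(rm) = Σ(rm − r̄m)² / 5 = 10.9624
β = Cov / Var = 2.2264 / 10.9624 = 0.2031

0.20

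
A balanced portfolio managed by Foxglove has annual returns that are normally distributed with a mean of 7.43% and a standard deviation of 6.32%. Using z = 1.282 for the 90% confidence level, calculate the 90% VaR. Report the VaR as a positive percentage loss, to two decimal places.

VaR (as % loss) = −(μ − z·σ) = −(7.43% − 1.282 × 6.32%) = −(-0.67224%) = 0.67224%

0.67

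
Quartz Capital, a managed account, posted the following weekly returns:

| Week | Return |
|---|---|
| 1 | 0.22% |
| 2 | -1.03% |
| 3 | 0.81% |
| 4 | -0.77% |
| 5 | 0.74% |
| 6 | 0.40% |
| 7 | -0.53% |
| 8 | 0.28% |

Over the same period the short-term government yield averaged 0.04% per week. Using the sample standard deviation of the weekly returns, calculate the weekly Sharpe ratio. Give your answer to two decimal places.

μ = (0.22 − 1.03 + 0.81 − 0.77 + 0.74 + 0.4 − 0.53 + 0.28) / 8 = 0.120 / 8 = 0.0150%
Σ(r − μ)² = (0.22 − 0.0150)² + (-1.03 − 0.0150)² + … = 3.4234
sample σ = √(3.4234 / 7) = √0.4891 = 0.6994%
Sharpe = (μ − rf) / σ = (0.0150 − 0.04) / 0.6994 = -0.0250 / 0.6994 = -0.0357

-0.04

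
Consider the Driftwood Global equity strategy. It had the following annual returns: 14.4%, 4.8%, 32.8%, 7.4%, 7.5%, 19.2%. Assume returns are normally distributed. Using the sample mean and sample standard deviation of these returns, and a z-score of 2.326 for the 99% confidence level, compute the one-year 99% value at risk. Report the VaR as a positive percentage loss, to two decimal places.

Mean return μ = 86.10 / 6 = 14.3500%
Σ(r − μ)² = (14.4 − 14.3500)² + (4.8 − 14.3500)² + … = 550.3550
σ = √[550.3550 / 5] = 10.4915%
VaR = −(μ − z·σ) = −(14.3500 − 2.326 × 10.4915) = −(-10.0532) = 10.0532%

10.05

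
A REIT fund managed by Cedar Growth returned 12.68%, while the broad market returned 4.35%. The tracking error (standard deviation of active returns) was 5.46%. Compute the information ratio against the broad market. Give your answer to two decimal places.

1.53

IR = (Rp − Rb) / TE = (12.68% − 4.35%) / 5.46% = 8.33% / 5.46% = 1.5256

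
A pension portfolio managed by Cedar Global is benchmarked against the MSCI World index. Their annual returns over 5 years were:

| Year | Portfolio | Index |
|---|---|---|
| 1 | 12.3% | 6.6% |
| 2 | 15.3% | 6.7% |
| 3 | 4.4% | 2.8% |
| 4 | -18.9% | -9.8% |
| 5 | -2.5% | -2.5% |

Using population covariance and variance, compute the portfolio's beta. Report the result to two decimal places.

r̄p = 2.1200%,  r̄m = 0.7600%
Cov = Σ(rp − r̄p)(rm − r̄m) / 5 = 75.8848
Var(rm) = Σ(rm − r̄m)² / 5 = 39.1384
β = Cov / Var = 75.8848 / 39.1384 = 1.9389

1.94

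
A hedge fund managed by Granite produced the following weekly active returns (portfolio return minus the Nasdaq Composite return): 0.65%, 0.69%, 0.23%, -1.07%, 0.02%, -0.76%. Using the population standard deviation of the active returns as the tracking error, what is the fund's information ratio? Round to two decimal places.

r̄ = (0.65 + 0.69 + 0.23 − 1.07 + 0.02 − 0.76) / 6 = -0.240 / 6 = -0.0400%
Population σ = √[Σ(r − r̄)² / 6] = √[2.6648 / 6] = √0.4441 = 0.6664%
IR = r̄ / tracking error = -0.0400 / 0.6664 = -0.0600

-0.06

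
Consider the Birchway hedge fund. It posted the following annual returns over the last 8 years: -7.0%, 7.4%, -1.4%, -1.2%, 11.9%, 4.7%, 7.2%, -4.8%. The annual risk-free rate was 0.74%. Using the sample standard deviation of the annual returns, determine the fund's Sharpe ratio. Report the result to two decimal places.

μ = (-7 + 7.4 − 1.4 − 1.2 + 11.9 + 4.7 + 7.2 − 4.8) / 8 = 16.80 / 8 = 2.1000%
Sample std dev = √[310.4600 / 7] = 6.6597%
Sharpe = (μ − rf) / σ = (2.1000 − 0.74) / 6.6597 = 1.3600 / 6.6597 = 0.2042

0.20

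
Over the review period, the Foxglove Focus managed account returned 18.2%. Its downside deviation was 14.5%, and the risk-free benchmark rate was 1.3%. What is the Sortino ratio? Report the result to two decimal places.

1.17

Sortino = (Rp − Rf) / σd = (18.2% − 1.3%) / 14.5% = 16.90% / 14.5% = 1.1655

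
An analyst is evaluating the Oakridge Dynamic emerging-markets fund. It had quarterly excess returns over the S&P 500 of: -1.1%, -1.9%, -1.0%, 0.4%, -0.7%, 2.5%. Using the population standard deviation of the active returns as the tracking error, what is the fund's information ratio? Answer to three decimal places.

-0.211

r̄ = (-1.1 − 1.9 − 1 + 0.4 − 0.7 + 2.5) / 6 = -0.3000%
Population std dev = √[12.1800 / 6] = 1.4248%
IR = r̄ / tracking error = -0.3000 / 1.4248 = -0.2106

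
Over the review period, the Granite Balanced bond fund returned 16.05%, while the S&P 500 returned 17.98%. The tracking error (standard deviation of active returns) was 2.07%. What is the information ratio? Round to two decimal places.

IR = (Rp − Rb) / TE = (16.05% − 17.98%) / 2.07% = -1.93% / 2.07% = -0.9324

-0.93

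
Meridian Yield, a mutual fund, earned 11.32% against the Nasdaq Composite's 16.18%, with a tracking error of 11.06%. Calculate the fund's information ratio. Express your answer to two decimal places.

-0.44

IR = (Rp − Rb) / TE = (11.32% − 16.18%) / 11.06% = -4.86% / 11.06% = -0.4394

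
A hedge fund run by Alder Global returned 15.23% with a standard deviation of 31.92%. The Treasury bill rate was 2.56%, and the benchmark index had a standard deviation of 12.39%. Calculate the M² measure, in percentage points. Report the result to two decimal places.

Sharpe = (Rp − Rf) / σp = (15.23% − 2.56%) / 31.92% = 0.3969
M² = Rf + Sharpe × σm = 2.56% + 0.3969 × 12.39% = 7.4776%

7.48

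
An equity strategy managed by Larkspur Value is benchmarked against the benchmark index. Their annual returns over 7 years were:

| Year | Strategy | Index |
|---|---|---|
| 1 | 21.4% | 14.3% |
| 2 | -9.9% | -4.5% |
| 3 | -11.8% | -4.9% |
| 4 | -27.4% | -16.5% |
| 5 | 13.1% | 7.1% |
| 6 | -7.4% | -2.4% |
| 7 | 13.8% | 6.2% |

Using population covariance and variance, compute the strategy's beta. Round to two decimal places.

1.72

r̄p = -1.1714%,  r̄m = -0.1000%
Cov = Σ(rp − r̄p)(rm − r̄m) / 7 = 150.8571
Var(rm) = Σ(rm − r̄m)² / 7 = 87.9343
β = Cov / Var = 150.8571 / 87.9343 = 1.7156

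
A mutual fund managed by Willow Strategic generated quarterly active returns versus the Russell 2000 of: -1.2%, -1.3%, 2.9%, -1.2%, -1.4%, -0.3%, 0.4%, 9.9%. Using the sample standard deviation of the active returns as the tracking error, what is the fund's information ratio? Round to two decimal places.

r̄ = (-1.2 − 1.3 + 2.9 − 1.2 − 1.4 − 0.3 + 0.4 + 9.9) / 8 = 7.80 / 8 = 0.9750%
Σ(r − r̄)² = (-1.2 − 0.9750)² + (-1.3 − 0.9750)² + … = 105.5950
σ = √[105.5950 / 7] = 3.8839%
IR = r̄ / tracking error = 0.9750 / 3.8839 = 0.2510

0.25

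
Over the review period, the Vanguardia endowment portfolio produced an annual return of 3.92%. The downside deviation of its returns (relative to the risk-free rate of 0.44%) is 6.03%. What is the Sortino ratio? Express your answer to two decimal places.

Sortino = (Rp − Rf) / σd = (3.92% − 0.44%) / 6.03% = 3.48% / 6.03% = 0.5771

0.58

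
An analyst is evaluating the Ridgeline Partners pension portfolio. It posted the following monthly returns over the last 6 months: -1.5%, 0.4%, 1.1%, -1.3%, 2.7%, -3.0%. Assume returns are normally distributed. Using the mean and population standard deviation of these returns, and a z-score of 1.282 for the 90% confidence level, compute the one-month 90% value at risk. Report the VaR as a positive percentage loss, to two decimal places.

μ = (-1.5 + 0.4 + 1.1 − 1.3 + 2.7 − 3) / 6 = -0.2667%
Σ(r − μ)² = (-1.5 − (-0.2667))² + (0.4 − (-0.2667))² + … = 21.1733
population σ = √(21.1733 / 6) = √3.5289 = 1.8785%
VaR = −(μ − z·σ) = −(-0.2667 − 1.282 × 1.8785) = −(-2.6749) = 2.6749%

2.67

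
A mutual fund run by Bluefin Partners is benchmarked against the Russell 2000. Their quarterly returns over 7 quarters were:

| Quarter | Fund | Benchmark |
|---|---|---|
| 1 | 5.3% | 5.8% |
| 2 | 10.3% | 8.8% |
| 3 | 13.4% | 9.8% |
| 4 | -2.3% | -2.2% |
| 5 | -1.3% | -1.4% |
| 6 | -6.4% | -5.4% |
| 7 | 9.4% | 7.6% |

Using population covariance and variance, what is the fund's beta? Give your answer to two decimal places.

r̄p = 4.0571%,  r̄m = 3.2857%
Cov = Σ(rp − r̄p)(rm − r̄m) / 7 = 38.8951
Var(rm) = Σ(rm − r̄m)² / 7 = 32.1812
β = Cov / Var = 38.8951 / 32.1812 = 1.2086

1.21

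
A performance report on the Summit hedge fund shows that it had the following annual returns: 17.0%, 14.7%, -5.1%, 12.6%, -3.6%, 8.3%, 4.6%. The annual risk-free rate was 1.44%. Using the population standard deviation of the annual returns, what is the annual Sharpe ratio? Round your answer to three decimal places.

0.679

r̄ = (17 + 14.7 − 5.1 + 12.6 − 3.6 + 8.3 + 4.6) / 7 = 6.9286%
Σ(r − r̄)² = (17 − 6.9286)² + (14.7 − 6.9286)² + (-5.1 − 6.9286)² + … = 456.8343
population σ = √(456.8343 / 7) = √65.2620 = 8.0785%
Sharpe = (r̄ − rf) / σ = (6.9286 − 1.44) / 8.0785 = 5.4886 / 8.0785 = 0.6794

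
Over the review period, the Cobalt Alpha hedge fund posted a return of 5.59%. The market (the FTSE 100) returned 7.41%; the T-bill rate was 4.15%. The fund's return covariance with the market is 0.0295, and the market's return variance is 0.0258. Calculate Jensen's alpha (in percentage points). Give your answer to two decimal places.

-2.29

β = Cov / Var = 0.0295 / 0.0258 = 1.1434
E[R] = Rf + β(Rm − Rf) = 4.15% + 1.1434 × (7.41% − 4.15%) = 7.8775%
α = Rp − E[R] = 5.59% − 7.8775% = -2.2875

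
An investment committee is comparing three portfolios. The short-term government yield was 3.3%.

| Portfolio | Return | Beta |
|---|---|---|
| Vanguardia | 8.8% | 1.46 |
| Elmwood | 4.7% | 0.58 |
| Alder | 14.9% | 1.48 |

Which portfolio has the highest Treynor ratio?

Vanguardia: Treynor = (8.8% − 3.3%) / 1.46 = 3.767
Elmwood: Treynor = (4.7% − 3.3%) / 0.58 = 2.414
Alder: Treynor = (14.9% − 3.3%) / 1.48 = 7.838
Highest: Alder (7.838).

Alder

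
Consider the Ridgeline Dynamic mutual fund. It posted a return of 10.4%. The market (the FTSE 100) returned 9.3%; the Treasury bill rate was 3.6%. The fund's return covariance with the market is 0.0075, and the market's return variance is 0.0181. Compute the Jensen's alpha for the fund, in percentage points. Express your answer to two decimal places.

4.44

β = Cov / Var = 0.0075 / 0.0181 = 0.4144
E[R] = Rf + β(Rm − Rf) = 3.6% + 0.4144 × (9.3% − 3.6%) = 5.9621%
α = Rp − E[R] = 10.4% − 5.9621% = 4.4379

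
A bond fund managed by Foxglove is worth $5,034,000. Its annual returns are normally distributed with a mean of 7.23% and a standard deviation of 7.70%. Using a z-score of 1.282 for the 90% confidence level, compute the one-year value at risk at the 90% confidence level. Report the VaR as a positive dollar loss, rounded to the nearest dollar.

Return at the 90% tail: μ − z·σ = 7.23% − 1.282 × 7.70% = 7.23 − 9.8714 = -2.6414%
VaR = −(-2.6414%) × $5,034,000 = 2.6414% × $5,034,000 = $132,968

$132,968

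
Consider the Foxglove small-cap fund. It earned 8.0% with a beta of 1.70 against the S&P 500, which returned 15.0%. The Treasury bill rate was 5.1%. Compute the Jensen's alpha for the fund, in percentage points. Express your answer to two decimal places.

-13.93

CAPM expected return = Rf + β(Rm − Rf) = 5.1% + 1.70 × (15.0% − 5.1%) = 5.1 + 1.70 × 9.90 = 21.9300%
Jensen's α = Rp − E[R] = 8.0% − 21.9300% = -13.9300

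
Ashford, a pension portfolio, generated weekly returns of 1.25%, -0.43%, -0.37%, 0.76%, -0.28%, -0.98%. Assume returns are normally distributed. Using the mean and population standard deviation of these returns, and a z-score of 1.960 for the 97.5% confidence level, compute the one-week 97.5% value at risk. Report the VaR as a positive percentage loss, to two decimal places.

μ = (1.25 − 0.43 − 0.37 + 0.76 − 0.28 − 0.98) / 6 = -0.050 / 6 = -0.0083%
Population std dev = √[3.5003 / 6] = 0.7638%
VaR = −(μ − z·σ) = −(-0.0083 − 1.960 × 0.7638) = −(-1.5053) = 1.5053%

1.51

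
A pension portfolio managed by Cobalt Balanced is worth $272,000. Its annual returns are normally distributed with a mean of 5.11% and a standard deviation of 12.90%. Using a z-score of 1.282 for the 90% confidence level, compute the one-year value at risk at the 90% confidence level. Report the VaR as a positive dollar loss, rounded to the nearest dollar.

Return at the 90% tail: μ − z·σ = 5.11% − 1.282 × 12.90% = 5.11 − 16.5378 = -11.4278%
VaR = −(-11.4278%) × $272,000 = 11.4278% × $272,000 = $31,084

$31,084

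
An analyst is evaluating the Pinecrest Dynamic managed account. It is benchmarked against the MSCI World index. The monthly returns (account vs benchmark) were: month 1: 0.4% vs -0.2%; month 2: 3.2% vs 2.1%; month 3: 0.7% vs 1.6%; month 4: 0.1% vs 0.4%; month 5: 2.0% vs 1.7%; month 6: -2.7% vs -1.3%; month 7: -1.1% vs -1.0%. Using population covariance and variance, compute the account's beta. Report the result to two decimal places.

r̄p = 0.3714%,  r̄m = 0.4714%
Cov = Σ(rp − r̄p)(rm − r̄m) / 7 = 2.0835
Var(rm) = Σ(rm − r̄m)² / 7 = 1.5992
β = Cov / Var = 2.0835 / 1.5992 = 1.3028

1.30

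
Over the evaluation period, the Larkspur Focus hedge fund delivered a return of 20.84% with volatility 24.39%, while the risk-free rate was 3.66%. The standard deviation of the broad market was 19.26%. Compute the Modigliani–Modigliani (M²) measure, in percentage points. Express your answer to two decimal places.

Sharpe = (Rp − Rf) / σp = (20.84% − 3.66%) / 24.39% = 0.7044
M² = Rf + Sharpe × σm = 3.66% + 0.7044 × 19.26% = 17.2267%

17.23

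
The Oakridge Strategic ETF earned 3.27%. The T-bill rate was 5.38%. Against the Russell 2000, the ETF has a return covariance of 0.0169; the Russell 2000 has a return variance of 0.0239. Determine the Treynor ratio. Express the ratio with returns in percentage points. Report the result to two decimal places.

-2.98

β = Cov / Var = 0.0169 / 0.0239 = 0.7071
Treynor = (Rp − Rf) / β = (3.27% − 5.38%) / 0.7071 = -2.11 / 0.7071 = -2.9840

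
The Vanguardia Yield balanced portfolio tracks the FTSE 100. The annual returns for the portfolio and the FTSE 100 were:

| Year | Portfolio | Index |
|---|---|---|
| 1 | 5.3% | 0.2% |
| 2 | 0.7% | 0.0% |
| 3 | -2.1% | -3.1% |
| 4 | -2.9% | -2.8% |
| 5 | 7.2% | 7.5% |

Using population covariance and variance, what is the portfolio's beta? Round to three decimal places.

r̄p = 1.6400%,  r̄m = 0.3600%
Cov = Σ(rp − r̄p)(rm − r̄m) / 5 = 13.3476
Var(rm) = Σ(rm − r̄m)² / 5 = 14.6184
β = Cov / Var = 13.3476 / 14.6184 = 0.9131

0.913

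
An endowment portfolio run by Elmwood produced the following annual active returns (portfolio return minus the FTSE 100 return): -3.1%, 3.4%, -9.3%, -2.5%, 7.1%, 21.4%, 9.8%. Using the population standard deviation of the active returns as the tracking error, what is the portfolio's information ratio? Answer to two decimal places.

0.41

r̄ = (-3.1 + 3.4 − 9.3 − 2.5 + 7.1 + 21.4 + 9.8) / 7 = 3.8286%
Σ(r − r̄)² = (-3.1 − 3.8286)² + (3.4 − 3.8286)² + … = 615.7143
population σ = √(615.7143 / 7) = √87.9592 = 9.3787%
IR = r̄ / tracking error = 3.8286 / 9.3787 = 0.4082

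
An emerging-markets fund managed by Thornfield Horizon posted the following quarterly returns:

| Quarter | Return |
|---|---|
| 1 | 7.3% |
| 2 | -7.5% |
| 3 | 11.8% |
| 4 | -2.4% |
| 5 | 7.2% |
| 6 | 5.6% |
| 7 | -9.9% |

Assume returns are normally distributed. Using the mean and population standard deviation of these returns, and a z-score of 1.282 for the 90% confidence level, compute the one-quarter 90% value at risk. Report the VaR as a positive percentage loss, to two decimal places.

r̄ = (7.3 − 7.5 + 11.8 − 2.4 + 7.2 + 5.6 − 9.9) / 7 = 12.10 / 7 = 1.7286%
Population σ = √[Σ(r − r̄)² / 7] = √[414.8343 / 7] = √59.2620 = 7.6982%
VaR = −(r̄ − z·σ) = −(1.7286 − 1.282 × 7.6982) = −(-8.1405) = 8.1405%

8.14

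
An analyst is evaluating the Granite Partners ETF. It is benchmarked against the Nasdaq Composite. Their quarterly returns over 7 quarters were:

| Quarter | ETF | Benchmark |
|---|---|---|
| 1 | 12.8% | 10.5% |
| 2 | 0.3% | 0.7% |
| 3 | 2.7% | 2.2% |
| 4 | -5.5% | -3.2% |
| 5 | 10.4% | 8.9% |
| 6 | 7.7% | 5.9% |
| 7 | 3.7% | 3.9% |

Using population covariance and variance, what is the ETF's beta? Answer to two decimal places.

r̄p = 4.5857%,  r̄m = 4.1286%
Cov = Σ(rp − r̄p)(rm − r̄m) / 7 = 25.4347
Var(rm) = Σ(rm − r̄m)² / 7 = 19.3906
β = Cov / Var = 25.4347 / 19.3906 = 1.3117

1.31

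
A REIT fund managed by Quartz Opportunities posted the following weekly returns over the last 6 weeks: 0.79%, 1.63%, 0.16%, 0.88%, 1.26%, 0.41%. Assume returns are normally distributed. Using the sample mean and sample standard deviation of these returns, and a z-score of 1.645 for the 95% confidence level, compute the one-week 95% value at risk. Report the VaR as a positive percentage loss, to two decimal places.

0.03

r̄ = (0.79 + 1.63 + 0.16 + 0.88 + 1.26 + 0.41) / 6 = 5.130 / 6 = 0.8550%
Σ(r − r̄)² = (0.79 − 0.8550)² + (1.63 − 0.8550)² + (0.16 − 0.8550)² + … = 1.4506
sample σ = √(1.4506 / 5) = √0.2901 = 0.5386%
VaR = −(r̄ − z·σ) = −(0.8550 − 1.645 × 0.5386) = −(-0.0310) = 0.0310%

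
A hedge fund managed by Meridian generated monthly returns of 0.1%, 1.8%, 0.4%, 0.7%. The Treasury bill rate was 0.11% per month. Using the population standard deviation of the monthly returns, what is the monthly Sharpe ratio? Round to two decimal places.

r̄ = (0.1 + 1.8 + 0.4 + 0.7) / 4 = 3.00 / 4 = 0.7500%
Σ(r − r̄)² = (0.1 − 0.7500)² + (1.8 − 0.7500)² + (0.4 − 0.7500)² + … = 1.6500
σ = √[1.6500 / 4] = 0.6423%
Sharpe = (r̄ − rf) / σ = (0.7500 − 0.11) / 0.6423 = 0.6400 / 0.6423 = 0.9964

1.00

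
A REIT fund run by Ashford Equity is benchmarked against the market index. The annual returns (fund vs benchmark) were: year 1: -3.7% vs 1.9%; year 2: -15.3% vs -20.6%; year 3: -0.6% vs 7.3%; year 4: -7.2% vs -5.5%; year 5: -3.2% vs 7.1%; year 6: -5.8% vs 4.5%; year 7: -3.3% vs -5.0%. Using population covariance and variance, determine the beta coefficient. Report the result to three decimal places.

0.428

r̄p = -5.5857%,  r̄m = -1.4714%
Cov = Σ(rp − r̄p)(rm − r̄m) / 7 = 36.2167
Var(rm) = Σ(rm − r̄m)² / 7 = 84.5735
β = Cov / Var = 36.2167 / 84.5735 = 0.4282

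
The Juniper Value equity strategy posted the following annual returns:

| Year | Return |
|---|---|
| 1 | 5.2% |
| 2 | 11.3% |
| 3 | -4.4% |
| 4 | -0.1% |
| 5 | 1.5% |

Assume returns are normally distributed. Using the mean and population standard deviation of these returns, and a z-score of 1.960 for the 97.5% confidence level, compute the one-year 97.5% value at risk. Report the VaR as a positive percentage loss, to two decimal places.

Mean return r̄ = 13.50 / 5 = 2.7000%
Population σ = √[Σ(r − r̄)² / 5] = √[139.9000 / 5] = √27.9800 = 5.2896%
VaR = −(r̄ − z·σ) = −(2.7000 − 1.960 × 5.2896) = −(-7.6676) = 7.6676%

7.67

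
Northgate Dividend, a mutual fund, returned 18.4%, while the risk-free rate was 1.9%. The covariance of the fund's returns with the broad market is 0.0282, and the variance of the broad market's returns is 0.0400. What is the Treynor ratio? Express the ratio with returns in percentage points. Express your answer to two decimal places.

23.40

β = Cov / Var = 0.0282 / 0.0400 = 0.7050
Treynor = (Rp − Rf) / β = (18.4% − 1.9%) / 0.7050 = 16.50 / 0.7050 = 23.4043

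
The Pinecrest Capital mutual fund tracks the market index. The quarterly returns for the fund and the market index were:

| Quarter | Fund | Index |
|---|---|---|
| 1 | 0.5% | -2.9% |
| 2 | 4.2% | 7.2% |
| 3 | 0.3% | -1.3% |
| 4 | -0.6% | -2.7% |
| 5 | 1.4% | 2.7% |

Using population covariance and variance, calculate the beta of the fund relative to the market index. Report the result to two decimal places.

r̄p = 1.1600%,  r̄m = 0.6000%
Cov = Σ(rp − r̄p)(rm − r̄m) / 5 = 6.0640
Var(rm) = Σ(rm − r̄m)² / 5 = 14.9440
β = Cov / Var = 6.0640 / 14.9440 = 0.4058

0.41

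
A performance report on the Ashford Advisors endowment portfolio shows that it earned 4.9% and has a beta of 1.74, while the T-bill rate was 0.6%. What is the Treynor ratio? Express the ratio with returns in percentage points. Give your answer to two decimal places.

Treynor = (Rp − Rf) / β = (4.9% − 0.6%) / 1.74 = 4.30 / 1.74 = 2.4713

2.47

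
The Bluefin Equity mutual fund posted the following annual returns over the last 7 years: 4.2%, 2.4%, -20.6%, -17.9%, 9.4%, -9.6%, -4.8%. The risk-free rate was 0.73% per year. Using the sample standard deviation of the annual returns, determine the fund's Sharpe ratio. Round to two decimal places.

-0.53

Mean return μ = -36.90 / 7 = -5.2714%
Sample σ = √[Σ(r − μ)² / 6] = √[777.2143 / 6] = √129.5357 = 11.3814%
Sharpe = (μ − rf) / σ = (-5.2714 − 0.73) / 11.3814 = -6.0014 / 11.3814 = -0.5273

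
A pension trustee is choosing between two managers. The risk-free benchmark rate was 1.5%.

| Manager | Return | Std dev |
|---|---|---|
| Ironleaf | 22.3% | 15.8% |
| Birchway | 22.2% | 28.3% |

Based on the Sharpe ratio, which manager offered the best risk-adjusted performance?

Ironleaf

Ironleaf: Sharpe ratio = (22.3% − 1.5%) / 15.8% = 1.316
Birchway: Sharpe ratio = (22.2% − 1.5%) / 28.3% = 0.731
Highest: Ironleaf (1.316).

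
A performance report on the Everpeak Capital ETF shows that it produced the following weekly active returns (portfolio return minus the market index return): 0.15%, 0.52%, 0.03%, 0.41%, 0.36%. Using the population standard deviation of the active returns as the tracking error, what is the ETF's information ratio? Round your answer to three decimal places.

1.647

r̄ = (0.15 + 0.52 + 0.03 + 0.41 + 0.36) / 5 = 1.470 / 5 = 0.2940%
Population std dev = √[0.1593 / 5] = 0.1785%
IR = r̄ / tracking error = 0.2940 / 0.1785 = 1.6471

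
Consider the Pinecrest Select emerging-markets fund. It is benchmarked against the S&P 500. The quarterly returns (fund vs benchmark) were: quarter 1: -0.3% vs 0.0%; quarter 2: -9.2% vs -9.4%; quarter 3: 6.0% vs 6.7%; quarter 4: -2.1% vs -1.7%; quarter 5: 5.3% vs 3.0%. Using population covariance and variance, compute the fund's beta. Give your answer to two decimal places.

1.01

r̄p = -0.0600%,  r̄m = -0.2800%
Cov = Σ(rp − r̄p)(rm − r̄m) / 5 = 29.2132
Var(rm) = Σ(rm − r̄m)² / 5 = 28.9496
β = Cov / Var = 29.2132 / 28.9496 = 1.0091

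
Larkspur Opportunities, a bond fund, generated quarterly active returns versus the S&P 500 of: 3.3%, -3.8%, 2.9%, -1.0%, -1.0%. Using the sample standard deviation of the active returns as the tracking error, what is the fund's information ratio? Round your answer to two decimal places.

0.03

r̄ = (3.3 − 3.8 + 2.9 − 1 − 1) / 5 = 0.0800%
Σ(r − r̄)² = 35.7080; sample σ = √(35.7080/4) = 2.9878%
IR = r̄ / tracking error = 0.0800 / 2.9878 = 0.0268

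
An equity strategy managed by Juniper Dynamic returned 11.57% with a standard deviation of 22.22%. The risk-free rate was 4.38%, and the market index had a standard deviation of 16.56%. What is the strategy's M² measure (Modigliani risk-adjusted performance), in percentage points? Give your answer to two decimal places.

Sharpe = (Rp − Rf) / σp = (11.57% − 4.38%) / 22.22% = 0.3236
M² = Rf + Sharpe × σm = 4.38% + 0.3236 × 16.56% = 9.7388%

9.74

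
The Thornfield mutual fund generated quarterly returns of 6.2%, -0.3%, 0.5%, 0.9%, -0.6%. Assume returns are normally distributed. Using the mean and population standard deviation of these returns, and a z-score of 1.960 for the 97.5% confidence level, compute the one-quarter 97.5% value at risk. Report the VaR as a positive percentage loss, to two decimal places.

r̄ = (6.2 − 0.3 + 0.5 + 0.9 − 0.6) / 5 = 1.3400%
Σ(r − r̄)² = 30.9720; population σ = √(30.9720/5) = 2.4889%
VaR = −(r̄ − z·σ) = −(1.3400 − 1.960 × 2.4889) = −(-3.5382) = 3.5382%

3.54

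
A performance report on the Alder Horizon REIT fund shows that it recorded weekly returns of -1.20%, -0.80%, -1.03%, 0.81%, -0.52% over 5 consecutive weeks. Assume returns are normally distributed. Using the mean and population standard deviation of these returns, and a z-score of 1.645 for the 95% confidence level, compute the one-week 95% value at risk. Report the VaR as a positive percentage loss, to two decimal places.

Mean return μ = -2.740 / 5 = -0.5480%
Population std dev = √[2.5659 / 5] = 0.7164%
VaR = −(μ − z·σ) = −(-0.5480 − 1.645 × 0.7164) = −(-1.7265) = 1.7265%

1.73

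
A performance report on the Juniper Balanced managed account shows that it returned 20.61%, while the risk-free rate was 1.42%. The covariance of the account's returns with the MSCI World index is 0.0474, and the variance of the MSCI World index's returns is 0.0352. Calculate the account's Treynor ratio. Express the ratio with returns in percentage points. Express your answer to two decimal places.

14.25

β = Cov / Var = 0.0474 / 0.0352 = 1.3466
Treynor = (Rp − Rf) / β = (20.61% − 1.42%) / 1.3466 = 19.19 / 1.3466 = 14.2507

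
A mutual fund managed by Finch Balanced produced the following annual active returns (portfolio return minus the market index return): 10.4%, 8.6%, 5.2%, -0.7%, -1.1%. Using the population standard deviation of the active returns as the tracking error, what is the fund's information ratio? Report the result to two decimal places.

0.95

r̄ = (10.4 + 8.6 + 5.2 − 0.7 − 1.1) / 5 = 22.40 / 5 = 4.4800%
Population std dev = √[110.5080 / 5] = 4.7012%
IR = r̄ / tracking error = 4.4800 / 4.7012 = 0.9529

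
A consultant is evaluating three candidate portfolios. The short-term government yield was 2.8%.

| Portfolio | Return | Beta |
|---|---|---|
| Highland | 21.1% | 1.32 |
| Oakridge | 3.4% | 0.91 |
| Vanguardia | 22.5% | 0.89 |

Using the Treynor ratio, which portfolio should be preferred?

Highland: Treynor = (21.1% − 2.8%) / 1.32 = 13.864
Oakridge: Treynor = (3.4% − 2.8%) / 0.91 = 0.659
Vanguardia: Treynor = (22.5% − 2.8%) / 0.89 = 22.135
Highest: Vanguardia (22.135).

Vanguardia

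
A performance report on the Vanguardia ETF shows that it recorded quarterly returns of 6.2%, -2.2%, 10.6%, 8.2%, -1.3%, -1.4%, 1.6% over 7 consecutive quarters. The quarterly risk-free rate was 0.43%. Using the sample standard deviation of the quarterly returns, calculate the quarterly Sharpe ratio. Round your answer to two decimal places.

Mean return r̄ = 21.70 / 7 = 3.1000%
Sample std dev = √[161.8200 / 6] = 5.1933%
Sharpe = (r̄ − rf) / σ = (3.1000 − 0.43) / 5.1933 = 2.6700 / 5.1933 = 0.5141

0.51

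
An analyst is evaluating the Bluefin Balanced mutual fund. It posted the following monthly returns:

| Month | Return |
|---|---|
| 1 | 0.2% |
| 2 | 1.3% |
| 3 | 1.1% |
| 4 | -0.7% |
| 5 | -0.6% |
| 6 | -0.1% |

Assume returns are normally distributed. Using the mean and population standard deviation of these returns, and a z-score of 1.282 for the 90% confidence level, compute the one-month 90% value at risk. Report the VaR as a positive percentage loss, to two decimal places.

0.79

μ = (0.2 + 1.3 + 1.1 − 0.7 − 0.6 − 0.1) / 6 = 0.2000%
Σ(r − μ)² = (0.2 − 0.2000)² + (1.3 − 0.2000)² + … = 3.5600
population σ = √(3.5600 / 6) = √0.5933 = 0.7703%
VaR = −(μ − z·σ) = −(0.2000 − 1.282 × 0.7703) = −(-0.7875) = 0.7875%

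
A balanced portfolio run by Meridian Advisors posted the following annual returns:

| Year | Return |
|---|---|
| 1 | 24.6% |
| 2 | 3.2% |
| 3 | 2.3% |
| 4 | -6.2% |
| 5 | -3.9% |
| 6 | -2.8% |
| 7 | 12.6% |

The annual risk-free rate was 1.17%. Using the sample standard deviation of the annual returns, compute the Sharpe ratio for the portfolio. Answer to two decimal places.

0.28

Mean return r̄ = 29.80 / 7 = 4.2571%
Sample std dev = √[714.0771 / 6] = 10.9093%
Sharpe = (r̄ − rf) / σ = (4.2571 − 1.17) / 10.9093 = 3.0871 / 10.9093 = 0.2830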